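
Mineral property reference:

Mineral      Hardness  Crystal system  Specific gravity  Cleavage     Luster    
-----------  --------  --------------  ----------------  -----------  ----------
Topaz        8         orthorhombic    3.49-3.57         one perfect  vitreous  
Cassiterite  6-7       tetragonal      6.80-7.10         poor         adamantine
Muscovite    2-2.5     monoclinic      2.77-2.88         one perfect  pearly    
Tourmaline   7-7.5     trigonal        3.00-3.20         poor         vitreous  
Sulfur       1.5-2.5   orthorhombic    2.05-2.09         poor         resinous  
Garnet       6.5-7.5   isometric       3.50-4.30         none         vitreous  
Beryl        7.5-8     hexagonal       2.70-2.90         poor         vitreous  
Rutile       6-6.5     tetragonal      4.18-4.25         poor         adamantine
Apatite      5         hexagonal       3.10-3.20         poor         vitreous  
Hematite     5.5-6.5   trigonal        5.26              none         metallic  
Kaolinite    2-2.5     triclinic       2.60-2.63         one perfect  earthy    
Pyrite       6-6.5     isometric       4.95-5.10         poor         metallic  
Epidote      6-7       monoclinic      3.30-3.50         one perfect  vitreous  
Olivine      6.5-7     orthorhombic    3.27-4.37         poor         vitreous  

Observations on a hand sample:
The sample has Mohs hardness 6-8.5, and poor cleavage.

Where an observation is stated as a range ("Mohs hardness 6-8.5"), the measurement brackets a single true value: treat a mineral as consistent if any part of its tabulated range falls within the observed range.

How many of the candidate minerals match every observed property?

6

Mohs hardness 6-8.5 rules out Muscovite, Sulfur, Apatite, Kaolinite.
Poor cleavage eliminates Topaz, Garnet, Hematite, Epidote.
Consistent with every observation: Beryl, Cassiterite, Olivine, Pyrite, Rutile, Tourmaline.
That is 6 minerals.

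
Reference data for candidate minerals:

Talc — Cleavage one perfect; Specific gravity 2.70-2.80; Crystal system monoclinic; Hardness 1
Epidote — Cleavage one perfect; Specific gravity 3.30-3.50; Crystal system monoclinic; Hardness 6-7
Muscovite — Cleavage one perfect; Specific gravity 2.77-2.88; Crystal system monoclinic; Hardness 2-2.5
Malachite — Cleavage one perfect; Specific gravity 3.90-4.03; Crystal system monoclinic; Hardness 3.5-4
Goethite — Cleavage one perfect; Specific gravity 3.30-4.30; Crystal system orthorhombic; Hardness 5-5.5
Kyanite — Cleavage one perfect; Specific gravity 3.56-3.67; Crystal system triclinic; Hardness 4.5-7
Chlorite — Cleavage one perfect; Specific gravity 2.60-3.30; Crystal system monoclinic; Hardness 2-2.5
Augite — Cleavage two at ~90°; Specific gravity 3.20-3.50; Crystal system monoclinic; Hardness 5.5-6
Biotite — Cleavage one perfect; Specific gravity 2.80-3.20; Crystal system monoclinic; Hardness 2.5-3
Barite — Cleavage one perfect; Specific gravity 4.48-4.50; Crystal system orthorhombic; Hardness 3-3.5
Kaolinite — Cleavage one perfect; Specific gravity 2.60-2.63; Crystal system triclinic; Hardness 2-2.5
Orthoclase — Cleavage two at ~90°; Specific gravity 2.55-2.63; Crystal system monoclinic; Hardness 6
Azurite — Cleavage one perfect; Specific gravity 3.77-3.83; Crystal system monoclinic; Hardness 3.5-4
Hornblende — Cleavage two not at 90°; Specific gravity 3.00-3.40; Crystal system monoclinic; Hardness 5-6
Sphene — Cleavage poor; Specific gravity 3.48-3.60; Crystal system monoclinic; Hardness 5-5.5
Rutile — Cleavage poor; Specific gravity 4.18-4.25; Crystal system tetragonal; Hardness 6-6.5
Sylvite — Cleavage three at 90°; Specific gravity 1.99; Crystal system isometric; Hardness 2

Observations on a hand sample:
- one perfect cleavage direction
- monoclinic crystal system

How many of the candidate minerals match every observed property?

One perfect cleavage direction eliminates Augite, Orthoclase, Hornblende, Sphene, Rutile, Sylvite.
Monoclinic crystal system is inconsistent with Goethite, Kyanite, Barite, Kaolinite.
Remaining candidates: Azurite, Biotite, Chlorite, Epidote, Malachite, Muscovite, Talc.
That is 7 minerals.

7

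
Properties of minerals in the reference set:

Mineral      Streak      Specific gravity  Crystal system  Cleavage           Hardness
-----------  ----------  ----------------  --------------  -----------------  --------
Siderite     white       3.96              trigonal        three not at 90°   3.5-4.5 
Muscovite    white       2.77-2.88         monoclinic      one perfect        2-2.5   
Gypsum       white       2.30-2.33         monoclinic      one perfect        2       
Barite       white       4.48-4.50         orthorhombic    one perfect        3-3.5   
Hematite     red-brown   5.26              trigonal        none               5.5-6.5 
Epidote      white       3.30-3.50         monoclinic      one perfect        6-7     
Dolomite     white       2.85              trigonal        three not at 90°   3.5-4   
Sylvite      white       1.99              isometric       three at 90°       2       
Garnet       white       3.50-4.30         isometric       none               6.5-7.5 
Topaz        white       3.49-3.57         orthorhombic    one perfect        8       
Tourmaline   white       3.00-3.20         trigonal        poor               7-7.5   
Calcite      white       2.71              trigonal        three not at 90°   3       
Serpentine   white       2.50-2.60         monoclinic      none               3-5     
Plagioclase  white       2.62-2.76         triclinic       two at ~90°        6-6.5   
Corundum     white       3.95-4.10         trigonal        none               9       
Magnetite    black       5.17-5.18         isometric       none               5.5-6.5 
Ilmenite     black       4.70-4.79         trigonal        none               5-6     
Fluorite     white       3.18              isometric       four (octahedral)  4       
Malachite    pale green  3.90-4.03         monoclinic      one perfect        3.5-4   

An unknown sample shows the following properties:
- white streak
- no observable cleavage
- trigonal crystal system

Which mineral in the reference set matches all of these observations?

Corundum

White streak rules out Hematite, Magnetite, Ilmenite, Malachite.
No observable cleavage — only Garnet, Serpentine, Corundum remain.
Trigonal crystal system — leaves Corundum.
Corundum is the sole remaining match.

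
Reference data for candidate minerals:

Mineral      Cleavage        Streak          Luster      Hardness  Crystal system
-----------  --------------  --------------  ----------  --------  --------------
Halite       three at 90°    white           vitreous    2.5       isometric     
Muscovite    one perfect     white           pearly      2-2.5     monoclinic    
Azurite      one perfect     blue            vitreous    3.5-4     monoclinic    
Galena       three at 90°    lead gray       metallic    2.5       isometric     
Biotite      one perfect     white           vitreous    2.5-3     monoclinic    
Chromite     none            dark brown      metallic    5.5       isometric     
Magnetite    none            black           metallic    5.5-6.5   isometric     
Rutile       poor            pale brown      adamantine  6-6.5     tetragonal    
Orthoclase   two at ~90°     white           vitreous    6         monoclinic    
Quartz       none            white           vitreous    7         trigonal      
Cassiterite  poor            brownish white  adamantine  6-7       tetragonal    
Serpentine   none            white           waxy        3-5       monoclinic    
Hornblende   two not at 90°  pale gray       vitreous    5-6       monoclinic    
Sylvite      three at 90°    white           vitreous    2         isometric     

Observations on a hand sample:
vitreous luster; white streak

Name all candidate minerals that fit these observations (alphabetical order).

Vitreous luster: Halite, Azurite, Biotite, Orthoclase, Quartz, Hornblende, Sylvite remain.
White streak eliminates Azurite, Hornblende.
The minerals that satisfy all observations are Biotite, Halite, Orthoclase, Quartz, Sylvite.

Biotite, Halite, Orthoclase, Quartz, Sylvite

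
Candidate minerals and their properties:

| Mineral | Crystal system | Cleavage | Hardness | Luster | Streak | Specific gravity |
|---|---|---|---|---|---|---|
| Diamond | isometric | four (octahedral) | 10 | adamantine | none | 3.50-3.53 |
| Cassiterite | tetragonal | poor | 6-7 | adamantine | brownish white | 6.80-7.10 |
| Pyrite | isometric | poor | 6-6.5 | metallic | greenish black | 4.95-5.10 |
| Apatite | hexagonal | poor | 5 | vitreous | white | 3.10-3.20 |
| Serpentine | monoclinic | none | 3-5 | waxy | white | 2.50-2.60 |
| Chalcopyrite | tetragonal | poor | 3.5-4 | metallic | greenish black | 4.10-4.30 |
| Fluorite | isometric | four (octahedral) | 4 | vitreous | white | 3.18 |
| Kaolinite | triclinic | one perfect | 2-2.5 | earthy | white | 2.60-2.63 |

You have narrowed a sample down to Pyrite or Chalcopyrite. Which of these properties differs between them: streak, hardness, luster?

Streak: both greenish black — no difference.
Hardness: Pyrite 6-6.5, Chalcopyrite 3.5-4 — distinct.
Luster: both metallic — no difference.
Only hardness differs between Pyrite and Chalcopyrite among the listed tests.

hardness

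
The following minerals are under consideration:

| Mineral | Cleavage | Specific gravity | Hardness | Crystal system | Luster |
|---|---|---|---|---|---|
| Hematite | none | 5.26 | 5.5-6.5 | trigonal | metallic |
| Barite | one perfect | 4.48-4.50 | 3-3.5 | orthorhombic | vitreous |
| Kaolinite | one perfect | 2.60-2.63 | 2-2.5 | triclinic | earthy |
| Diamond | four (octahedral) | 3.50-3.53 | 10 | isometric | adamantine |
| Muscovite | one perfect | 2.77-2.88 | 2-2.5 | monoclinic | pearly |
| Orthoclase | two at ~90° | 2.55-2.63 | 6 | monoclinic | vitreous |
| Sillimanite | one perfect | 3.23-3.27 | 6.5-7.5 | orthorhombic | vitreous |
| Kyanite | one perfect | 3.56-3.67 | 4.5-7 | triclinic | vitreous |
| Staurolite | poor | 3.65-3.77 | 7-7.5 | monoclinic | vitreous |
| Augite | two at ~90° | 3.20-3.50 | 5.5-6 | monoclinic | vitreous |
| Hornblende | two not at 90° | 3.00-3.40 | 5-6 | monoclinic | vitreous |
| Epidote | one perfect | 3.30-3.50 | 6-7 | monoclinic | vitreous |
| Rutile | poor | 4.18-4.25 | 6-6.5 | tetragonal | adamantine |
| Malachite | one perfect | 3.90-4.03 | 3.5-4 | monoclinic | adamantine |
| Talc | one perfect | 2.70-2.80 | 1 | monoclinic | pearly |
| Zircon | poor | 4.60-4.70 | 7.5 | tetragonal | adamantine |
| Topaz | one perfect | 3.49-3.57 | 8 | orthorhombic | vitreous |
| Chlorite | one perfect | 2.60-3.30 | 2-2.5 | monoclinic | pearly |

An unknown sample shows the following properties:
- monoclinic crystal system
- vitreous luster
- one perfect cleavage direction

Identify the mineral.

Monoclinic crystal system: leaves Muscovite, Orthoclase, Staurolite, Augite, Hornblende, Epidote, Malachite, Talc, Chlorite.
Vitreous luster excludes Muscovite, Malachite, Talc, Chlorite.
One perfect cleavage direction: narrows the field to Epidote.
Only Epidote satisfies all observations.

Epidote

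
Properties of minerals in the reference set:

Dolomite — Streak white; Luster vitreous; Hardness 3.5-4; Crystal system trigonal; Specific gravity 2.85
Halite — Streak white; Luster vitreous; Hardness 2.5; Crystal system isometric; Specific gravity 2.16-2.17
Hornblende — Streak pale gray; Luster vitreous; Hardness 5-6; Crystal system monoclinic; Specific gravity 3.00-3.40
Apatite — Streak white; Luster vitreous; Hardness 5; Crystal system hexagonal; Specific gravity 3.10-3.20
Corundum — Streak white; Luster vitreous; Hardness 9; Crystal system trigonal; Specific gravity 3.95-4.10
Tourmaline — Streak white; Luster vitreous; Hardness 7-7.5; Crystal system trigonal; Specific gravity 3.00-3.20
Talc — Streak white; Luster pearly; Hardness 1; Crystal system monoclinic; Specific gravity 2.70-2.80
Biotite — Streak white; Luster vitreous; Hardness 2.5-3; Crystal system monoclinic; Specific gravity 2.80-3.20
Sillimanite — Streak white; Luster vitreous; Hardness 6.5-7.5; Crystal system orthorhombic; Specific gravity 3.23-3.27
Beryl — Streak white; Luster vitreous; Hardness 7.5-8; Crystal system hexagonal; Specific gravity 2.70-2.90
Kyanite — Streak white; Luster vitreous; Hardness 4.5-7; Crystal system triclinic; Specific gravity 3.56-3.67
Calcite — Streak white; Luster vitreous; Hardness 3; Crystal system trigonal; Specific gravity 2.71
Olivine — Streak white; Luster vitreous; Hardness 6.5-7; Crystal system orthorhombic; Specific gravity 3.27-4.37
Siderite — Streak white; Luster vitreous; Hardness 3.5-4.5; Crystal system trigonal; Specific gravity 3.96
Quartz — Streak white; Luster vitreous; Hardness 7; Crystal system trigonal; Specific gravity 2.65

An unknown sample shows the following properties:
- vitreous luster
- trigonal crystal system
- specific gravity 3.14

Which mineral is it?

Tourmaline

Vitreous luster excludes Talc.
Trigonal crystal system — narrows the field to Dolomite, Corundum, Tourmaline, Calcite, Siderite, Quartz.
Specific gravity 3.14 — only Tourmaline remains.
Tourmaline is the sole remaining match.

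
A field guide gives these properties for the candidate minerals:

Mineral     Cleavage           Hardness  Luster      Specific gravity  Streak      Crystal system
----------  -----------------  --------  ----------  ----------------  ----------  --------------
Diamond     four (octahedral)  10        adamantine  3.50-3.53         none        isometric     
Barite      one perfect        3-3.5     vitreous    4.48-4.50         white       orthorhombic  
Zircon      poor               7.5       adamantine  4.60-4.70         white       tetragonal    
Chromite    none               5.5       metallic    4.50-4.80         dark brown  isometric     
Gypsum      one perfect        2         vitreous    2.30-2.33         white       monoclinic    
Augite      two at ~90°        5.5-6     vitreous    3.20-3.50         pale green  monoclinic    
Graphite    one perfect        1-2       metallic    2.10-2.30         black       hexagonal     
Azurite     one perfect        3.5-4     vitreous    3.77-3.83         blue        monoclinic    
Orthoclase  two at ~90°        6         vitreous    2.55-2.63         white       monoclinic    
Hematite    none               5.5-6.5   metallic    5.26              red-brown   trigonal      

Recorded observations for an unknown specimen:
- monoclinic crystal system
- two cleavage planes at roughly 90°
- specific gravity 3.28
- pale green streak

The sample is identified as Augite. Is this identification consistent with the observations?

Monoclinic crystal system — agrees with Augite (monoclinic system).
Two cleavage planes at roughly 90° — agrees with Augite (cleavage two at ~90°).
Specific gravity 3.28 — agrees with Augite (SG 3.20-3.50).
Pale green streak — agrees with Augite (pale green streak).
All observations are consistent with the tabulated values for Augite.

Yes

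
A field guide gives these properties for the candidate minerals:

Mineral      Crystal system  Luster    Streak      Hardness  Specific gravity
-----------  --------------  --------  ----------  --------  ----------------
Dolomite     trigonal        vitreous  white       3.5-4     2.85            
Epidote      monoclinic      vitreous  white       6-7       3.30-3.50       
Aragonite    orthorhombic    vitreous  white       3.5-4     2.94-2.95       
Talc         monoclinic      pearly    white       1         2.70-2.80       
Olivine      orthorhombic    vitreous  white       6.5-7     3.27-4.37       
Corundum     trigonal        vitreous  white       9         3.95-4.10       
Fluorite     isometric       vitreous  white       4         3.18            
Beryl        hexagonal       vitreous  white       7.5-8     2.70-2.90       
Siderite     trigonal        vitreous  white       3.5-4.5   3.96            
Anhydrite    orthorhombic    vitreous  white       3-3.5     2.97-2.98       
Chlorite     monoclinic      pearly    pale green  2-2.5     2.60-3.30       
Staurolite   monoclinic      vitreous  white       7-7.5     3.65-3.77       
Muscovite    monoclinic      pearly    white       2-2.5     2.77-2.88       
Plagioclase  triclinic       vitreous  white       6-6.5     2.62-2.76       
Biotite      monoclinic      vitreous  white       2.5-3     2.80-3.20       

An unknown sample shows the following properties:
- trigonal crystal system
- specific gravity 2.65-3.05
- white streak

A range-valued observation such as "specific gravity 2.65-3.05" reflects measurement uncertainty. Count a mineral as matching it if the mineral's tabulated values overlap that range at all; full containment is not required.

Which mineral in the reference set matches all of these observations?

Trigonal crystal system — narrows the field to Dolomite, Corundum, Siderite.
Specific gravity 2.65-3.05 — narrows the field to Dolomite.
White streak — no further eliminations.
The only mineral consistent with every observation is Dolomite.

Dolomite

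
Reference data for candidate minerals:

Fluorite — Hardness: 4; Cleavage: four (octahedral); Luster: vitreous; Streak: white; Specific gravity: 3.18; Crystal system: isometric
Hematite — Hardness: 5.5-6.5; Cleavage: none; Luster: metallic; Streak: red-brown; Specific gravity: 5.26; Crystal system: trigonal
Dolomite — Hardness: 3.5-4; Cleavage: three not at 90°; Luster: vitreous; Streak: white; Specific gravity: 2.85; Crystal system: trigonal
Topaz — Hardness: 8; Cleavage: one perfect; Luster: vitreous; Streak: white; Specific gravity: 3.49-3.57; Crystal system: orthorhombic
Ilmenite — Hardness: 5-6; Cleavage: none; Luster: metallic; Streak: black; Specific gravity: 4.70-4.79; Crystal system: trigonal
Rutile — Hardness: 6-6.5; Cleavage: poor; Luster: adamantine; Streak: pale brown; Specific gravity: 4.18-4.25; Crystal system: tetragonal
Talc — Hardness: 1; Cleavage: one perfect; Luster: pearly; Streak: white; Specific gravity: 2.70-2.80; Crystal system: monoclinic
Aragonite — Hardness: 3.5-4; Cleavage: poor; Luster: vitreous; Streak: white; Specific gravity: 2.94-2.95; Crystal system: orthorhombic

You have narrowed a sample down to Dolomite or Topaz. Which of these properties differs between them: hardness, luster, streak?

Hardness: Dolomite 3.5-4, Topaz 8 — distinct.
Luster: both vitreous — same for both.
Streak: both white — same for both.
Only hardness differs between Dolomite and Topaz among the listed tests.

hardness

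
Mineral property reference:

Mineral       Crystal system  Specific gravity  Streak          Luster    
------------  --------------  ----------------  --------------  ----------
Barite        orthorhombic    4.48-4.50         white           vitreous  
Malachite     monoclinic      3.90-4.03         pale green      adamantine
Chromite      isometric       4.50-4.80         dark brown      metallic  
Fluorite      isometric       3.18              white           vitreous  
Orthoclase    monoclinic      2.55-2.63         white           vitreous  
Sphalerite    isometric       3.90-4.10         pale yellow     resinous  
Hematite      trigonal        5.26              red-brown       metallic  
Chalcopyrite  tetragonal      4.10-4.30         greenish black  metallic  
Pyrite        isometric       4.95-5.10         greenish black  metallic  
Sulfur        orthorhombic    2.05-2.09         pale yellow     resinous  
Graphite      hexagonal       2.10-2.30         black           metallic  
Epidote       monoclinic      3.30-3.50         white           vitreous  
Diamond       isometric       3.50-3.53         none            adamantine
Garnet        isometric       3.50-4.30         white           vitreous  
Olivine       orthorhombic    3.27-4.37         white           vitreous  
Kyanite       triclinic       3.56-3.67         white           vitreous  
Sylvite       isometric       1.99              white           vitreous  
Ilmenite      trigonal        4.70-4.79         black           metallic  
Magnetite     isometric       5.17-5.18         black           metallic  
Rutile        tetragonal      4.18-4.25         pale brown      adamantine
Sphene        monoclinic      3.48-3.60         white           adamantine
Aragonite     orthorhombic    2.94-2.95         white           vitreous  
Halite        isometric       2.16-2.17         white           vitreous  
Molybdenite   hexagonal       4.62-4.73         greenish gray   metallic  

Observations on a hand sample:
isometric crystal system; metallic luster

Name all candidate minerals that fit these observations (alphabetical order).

Isometric crystal system — only Chromite, Fluorite, Sphalerite, Pyrite, Diamond, Garnet, Sylvite, Magnetite, Halite remain.
Metallic luster — Chromite, Pyrite, Magnetite remain.
Consistent with every observation: Chromite, Magnetite, Pyrite.

Chromite, Magnetite, Pyrite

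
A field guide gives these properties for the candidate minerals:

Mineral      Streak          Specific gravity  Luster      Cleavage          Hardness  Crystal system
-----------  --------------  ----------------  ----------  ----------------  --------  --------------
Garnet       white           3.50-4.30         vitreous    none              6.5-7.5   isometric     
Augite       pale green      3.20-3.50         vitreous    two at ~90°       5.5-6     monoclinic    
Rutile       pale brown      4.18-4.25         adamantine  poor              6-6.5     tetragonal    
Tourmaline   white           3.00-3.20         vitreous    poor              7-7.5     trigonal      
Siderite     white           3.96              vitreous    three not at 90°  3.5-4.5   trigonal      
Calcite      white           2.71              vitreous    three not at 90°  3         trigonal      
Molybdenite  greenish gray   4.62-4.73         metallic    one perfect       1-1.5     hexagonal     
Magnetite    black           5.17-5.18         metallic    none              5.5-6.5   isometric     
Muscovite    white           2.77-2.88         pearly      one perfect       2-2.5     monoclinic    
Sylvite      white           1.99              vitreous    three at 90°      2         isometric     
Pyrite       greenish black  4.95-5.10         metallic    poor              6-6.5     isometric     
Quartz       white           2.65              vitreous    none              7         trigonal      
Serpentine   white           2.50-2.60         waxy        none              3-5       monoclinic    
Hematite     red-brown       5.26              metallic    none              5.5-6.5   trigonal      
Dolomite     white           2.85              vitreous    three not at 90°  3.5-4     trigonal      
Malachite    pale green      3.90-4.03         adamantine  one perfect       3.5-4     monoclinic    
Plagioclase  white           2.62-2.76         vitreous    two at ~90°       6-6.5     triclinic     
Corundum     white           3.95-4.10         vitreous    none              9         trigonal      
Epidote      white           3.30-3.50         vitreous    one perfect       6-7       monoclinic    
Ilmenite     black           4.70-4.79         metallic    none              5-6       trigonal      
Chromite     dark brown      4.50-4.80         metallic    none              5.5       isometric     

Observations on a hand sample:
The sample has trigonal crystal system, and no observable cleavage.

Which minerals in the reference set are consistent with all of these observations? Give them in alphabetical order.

Corundum, Hematite, Ilmenite, Quartz

Trigonal crystal system: narrows the field to Tourmaline, Siderite, Calcite, Quartz, Hematite, Dolomite, Corundum, Ilmenite.
No observable cleavage rules out Tourmaline, Siderite, Calcite, Dolomite.
Remaining candidates: Corundum, Hematite, Ilmenite, Quartz.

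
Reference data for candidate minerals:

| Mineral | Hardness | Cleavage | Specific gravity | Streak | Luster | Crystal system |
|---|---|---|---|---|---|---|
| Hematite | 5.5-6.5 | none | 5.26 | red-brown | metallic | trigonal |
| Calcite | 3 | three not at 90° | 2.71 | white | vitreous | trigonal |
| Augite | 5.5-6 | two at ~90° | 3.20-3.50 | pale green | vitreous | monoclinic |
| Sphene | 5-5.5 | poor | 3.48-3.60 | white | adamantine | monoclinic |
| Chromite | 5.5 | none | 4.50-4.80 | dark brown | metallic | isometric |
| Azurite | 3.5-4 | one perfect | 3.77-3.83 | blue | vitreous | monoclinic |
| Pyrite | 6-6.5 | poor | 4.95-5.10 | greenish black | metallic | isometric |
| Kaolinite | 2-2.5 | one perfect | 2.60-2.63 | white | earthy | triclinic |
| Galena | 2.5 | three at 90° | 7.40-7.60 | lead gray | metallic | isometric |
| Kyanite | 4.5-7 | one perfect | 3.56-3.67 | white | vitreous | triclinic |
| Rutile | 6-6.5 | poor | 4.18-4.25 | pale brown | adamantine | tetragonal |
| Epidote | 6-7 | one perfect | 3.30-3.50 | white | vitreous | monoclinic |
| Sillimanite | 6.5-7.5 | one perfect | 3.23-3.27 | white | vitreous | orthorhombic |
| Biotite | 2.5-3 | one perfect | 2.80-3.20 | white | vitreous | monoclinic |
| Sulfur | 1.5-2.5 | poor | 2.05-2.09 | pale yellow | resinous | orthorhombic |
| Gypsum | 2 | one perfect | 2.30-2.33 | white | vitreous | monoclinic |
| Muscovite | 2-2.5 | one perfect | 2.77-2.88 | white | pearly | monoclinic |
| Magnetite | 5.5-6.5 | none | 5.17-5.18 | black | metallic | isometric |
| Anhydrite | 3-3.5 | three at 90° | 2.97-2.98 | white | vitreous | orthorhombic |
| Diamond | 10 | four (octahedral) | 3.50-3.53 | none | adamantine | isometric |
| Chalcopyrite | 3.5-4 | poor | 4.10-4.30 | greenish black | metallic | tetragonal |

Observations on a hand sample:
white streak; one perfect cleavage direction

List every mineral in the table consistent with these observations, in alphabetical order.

White streak: Calcite, Sphene, Kaolinite, Kyanite, Epidote, Sillimanite, Biotite, Gypsum, Muscovite, Anhydrite remain.
One perfect cleavage direction excludes Calcite, Sphene, Anhydrite.
The minerals that satisfy all observations are Biotite, Epidote, Gypsum, Kaolinite, Kyanite, Muscovite, Sillimanite.

Biotite, Epidote, Gypsum, Kaolinite, Kyanite, Muscovite, Sillimanite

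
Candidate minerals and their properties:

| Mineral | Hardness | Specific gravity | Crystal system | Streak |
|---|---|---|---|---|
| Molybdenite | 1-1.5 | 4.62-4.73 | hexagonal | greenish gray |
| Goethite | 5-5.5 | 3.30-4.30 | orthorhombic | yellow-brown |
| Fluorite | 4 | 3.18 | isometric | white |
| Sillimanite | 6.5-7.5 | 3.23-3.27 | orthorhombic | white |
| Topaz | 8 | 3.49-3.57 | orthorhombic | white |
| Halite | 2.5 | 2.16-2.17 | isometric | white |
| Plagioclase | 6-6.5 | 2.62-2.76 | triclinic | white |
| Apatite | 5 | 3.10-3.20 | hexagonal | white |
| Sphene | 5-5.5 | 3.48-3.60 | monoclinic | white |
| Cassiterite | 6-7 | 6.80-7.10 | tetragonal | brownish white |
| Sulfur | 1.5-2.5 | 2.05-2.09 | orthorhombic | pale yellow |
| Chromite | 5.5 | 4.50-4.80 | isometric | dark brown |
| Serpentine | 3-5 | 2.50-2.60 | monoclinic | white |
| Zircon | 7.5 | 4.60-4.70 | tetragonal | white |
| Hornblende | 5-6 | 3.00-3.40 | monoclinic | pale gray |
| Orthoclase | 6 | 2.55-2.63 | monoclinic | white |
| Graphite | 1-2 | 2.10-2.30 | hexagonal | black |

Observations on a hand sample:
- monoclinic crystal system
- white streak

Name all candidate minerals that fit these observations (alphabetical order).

Orthoclase, Serpentine, Sphene

Monoclinic crystal system: only Sphene, Serpentine, Hornblende, Orthoclase remain.
White streak excludes Hornblende.
The minerals that satisfy all observations are Orthoclase, Serpentine, Sphene.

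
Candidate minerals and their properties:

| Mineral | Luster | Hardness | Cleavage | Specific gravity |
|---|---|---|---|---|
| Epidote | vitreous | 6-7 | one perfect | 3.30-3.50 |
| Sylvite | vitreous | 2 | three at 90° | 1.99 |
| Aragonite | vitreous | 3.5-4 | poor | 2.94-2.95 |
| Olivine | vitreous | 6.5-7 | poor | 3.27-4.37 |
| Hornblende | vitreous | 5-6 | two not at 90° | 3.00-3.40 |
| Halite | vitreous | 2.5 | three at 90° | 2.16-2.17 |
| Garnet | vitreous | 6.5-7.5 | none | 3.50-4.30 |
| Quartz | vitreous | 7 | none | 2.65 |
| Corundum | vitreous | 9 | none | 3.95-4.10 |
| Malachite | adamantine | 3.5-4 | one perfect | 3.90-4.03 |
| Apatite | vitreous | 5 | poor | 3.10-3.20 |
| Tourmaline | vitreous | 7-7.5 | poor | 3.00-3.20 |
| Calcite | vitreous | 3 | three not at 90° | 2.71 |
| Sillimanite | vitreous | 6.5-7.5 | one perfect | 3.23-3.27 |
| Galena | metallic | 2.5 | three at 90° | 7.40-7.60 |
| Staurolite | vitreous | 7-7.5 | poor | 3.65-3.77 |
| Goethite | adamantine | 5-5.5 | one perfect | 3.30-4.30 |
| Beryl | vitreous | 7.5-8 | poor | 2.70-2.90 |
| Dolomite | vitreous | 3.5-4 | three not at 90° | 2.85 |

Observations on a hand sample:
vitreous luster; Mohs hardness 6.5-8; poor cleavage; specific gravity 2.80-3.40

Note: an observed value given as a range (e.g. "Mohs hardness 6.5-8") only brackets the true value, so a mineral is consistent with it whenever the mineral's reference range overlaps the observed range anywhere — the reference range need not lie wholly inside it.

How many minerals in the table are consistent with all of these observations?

Vitreous luster rules out Malachite, Galena, Goethite.
Mohs hardness 6.5-8 — narrows the field to Epidote, Olivine, Garnet, Quartz, Tourmaline, Sillimanite, Staurolite, Beryl.
Poor cleavage eliminates Epidote, Garnet, Quartz, Sillimanite.
Specific gravity 2.80-3.40 is inconsistent with Staurolite.
The minerals that satisfy all observations are Beryl, Olivine, Tourmaline.
That is 3 minerals.

3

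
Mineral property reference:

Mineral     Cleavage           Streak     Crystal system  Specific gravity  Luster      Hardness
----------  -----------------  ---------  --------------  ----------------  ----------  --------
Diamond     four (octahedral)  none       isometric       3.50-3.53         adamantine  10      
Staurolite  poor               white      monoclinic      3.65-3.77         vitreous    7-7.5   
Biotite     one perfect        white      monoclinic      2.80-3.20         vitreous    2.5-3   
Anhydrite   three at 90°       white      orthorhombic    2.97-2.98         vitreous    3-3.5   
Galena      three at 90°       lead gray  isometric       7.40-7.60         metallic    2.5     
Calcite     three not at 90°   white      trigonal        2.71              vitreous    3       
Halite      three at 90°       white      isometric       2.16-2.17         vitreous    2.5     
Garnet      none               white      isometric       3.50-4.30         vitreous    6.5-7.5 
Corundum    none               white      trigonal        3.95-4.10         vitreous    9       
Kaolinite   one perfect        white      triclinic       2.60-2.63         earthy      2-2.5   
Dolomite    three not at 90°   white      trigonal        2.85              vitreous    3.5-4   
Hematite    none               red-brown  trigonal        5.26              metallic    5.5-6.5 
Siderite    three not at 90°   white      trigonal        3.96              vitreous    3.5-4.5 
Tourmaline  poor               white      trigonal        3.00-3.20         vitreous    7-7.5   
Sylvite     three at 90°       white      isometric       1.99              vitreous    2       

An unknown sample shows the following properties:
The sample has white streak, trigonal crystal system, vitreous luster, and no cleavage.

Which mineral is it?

Corundum

White streak rules out Diamond, Galena, Hematite.
Trigonal crystal system: narrows the field to Calcite, Corundum, Dolomite, Siderite, Tourmaline.
Vitreous luster: consistent with all remaining minerals.
No cleavage: leaves Corundum.
Corundum is the sole remaining match.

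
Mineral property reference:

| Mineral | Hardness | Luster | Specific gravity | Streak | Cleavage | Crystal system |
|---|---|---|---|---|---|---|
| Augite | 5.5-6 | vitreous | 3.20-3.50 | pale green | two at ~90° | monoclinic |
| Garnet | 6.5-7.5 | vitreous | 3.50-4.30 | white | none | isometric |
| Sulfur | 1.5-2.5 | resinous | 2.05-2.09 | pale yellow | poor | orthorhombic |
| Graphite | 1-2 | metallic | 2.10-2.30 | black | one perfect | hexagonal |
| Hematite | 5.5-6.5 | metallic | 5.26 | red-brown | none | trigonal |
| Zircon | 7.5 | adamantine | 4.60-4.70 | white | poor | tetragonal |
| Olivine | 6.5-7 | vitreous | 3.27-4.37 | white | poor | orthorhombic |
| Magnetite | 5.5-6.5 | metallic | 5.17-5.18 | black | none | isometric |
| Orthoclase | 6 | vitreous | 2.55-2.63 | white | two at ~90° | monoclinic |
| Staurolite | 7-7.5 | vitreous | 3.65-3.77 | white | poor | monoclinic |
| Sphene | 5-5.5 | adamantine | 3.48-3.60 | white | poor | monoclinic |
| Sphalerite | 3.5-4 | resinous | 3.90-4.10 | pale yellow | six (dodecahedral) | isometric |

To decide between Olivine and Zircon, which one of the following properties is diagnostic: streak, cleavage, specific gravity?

Streak: both white — no difference.
Cleavage: both poor — no difference.
Specific gravity: Olivine 3.27-4.37, Zircon 4.60-4.70 — distinct.
Only specific gravity differs between Olivine and Zircon among the listed tests.

specific gravity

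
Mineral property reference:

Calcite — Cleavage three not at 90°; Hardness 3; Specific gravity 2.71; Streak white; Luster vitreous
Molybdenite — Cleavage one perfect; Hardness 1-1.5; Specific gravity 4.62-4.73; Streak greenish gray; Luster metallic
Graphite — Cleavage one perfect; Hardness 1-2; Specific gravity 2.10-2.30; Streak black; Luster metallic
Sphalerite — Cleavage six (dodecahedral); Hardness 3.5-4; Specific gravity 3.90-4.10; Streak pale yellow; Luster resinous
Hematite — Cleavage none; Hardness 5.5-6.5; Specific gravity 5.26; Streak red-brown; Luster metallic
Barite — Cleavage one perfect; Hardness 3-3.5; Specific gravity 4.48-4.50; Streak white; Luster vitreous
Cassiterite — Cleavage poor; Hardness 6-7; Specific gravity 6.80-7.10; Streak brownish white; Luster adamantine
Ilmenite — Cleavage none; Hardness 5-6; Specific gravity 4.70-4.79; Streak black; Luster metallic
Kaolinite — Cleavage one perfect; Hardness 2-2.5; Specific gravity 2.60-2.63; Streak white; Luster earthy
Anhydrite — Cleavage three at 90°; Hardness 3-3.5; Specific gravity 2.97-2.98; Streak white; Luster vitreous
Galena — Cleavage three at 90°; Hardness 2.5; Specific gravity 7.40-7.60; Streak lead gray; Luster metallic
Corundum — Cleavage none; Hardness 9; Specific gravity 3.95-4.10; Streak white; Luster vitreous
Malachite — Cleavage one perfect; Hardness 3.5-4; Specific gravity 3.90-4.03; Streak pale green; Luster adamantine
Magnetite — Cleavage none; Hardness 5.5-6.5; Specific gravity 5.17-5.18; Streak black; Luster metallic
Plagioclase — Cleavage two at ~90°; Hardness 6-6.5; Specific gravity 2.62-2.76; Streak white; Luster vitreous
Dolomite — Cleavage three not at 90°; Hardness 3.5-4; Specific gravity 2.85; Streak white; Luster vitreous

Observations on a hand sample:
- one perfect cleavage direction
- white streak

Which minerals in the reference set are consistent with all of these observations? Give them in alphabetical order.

One perfect cleavage direction: Molybdenite, Graphite, Barite, Kaolinite, Malachite remain.
White streak: leaves Barite, Kaolinite.
Remaining candidates: Barite, Kaolinite.

Barite, Kaolinite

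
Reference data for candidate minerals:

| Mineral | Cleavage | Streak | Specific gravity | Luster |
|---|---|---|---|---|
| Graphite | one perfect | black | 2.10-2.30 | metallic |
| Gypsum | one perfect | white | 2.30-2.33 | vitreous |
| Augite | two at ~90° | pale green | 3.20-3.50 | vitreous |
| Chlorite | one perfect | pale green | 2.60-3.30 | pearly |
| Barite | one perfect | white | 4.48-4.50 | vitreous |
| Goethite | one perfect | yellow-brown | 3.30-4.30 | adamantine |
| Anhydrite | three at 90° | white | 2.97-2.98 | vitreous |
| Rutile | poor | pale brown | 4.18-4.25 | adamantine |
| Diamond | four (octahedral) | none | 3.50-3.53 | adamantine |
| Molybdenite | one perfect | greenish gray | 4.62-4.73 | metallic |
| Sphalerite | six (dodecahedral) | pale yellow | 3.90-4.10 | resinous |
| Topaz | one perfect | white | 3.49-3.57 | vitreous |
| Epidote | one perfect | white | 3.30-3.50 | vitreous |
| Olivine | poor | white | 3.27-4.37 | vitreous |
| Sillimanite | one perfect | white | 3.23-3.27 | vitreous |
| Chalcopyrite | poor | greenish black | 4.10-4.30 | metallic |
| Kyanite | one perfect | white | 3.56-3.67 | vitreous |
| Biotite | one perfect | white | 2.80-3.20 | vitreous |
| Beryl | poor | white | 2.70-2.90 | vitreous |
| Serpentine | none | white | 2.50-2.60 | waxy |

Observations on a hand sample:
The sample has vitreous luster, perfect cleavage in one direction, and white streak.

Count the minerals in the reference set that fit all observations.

Vitreous luster — narrows the field to Gypsum, Augite, Barite, Anhydrite, Topaz, Epidote, Olivine, Sillimanite, Kyanite, Biotite, Beryl.
Perfect cleavage in one direction excludes Augite, Anhydrite, Olivine, Beryl.
White streak — every remaining candidate is consistent.
The minerals that satisfy all observations are Barite, Biotite, Epidote, Gypsum, Kyanite, Sillimanite, Topaz.
That is 7 minerals.

7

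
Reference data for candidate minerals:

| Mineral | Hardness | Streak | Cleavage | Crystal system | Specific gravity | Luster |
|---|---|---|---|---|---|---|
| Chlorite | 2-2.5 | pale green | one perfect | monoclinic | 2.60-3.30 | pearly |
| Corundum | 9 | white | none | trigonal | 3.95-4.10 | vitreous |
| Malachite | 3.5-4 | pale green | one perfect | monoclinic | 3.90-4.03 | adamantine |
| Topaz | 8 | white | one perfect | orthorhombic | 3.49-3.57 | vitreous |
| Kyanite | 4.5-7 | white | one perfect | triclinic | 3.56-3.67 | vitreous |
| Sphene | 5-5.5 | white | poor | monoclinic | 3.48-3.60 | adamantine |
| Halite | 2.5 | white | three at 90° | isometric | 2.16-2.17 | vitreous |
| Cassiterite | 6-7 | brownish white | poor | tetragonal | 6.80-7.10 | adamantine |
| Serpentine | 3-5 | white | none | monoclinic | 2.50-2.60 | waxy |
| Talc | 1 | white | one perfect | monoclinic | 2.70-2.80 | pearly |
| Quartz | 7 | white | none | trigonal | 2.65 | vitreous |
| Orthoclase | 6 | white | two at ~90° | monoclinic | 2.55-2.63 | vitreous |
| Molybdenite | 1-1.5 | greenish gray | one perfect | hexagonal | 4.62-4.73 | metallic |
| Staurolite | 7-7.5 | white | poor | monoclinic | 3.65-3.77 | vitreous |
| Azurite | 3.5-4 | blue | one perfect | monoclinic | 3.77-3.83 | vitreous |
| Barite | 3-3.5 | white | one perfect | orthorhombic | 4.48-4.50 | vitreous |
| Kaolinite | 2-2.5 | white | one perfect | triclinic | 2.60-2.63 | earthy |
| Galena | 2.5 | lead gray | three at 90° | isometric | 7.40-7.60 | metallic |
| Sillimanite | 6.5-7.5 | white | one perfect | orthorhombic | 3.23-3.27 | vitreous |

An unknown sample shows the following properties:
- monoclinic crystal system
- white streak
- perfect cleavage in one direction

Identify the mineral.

Talc

Monoclinic crystal system: narrows the field to Chlorite, Malachite, Sphene, Serpentine, Talc, Orthoclase, Staurolite, Azurite.
White streak is inconsistent with Chlorite, Malachite, Azurite.
Perfect cleavage in one direction: only Talc remains.
The only mineral consistent with every observation is Talc.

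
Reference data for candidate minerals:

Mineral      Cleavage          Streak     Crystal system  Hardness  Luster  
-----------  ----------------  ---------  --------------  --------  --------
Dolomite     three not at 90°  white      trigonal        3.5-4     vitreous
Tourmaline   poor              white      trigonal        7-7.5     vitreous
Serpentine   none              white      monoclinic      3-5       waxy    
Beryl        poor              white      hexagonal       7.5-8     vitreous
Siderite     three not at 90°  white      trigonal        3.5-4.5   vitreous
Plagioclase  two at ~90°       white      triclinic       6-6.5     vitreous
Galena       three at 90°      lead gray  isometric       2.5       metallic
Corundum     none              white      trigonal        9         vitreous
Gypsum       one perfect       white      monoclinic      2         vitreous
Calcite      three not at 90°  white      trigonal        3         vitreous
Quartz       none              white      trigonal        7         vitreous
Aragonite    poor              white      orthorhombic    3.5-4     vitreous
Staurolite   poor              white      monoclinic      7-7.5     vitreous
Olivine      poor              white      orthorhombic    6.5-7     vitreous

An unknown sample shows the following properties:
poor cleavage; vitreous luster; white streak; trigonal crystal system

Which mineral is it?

Tourmaline

Poor cleavage — leaves Tourmaline, Beryl, Aragonite, Staurolite, Olivine.
Vitreous luster — every remaining candidate is consistent.
White streak — every remaining candidate is consistent.
Trigonal crystal system — leaves Tourmaline.
Tourmaline is the sole remaining match.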